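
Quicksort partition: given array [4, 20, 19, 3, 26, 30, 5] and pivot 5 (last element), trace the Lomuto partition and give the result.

Lomuto partition with pivot = 5:

Initial array: [4, 20, 19, 3, 26, 30, 5]

arr[0]=4 <= 5: swap with position 0, array becomes [4, 20, 19, 3, 26, 30, 5]
arr[1]=20 > 5: no swap
arr[2]=19 > 5: no swap
arr[3]=3 <= 5: swap with position 1, array becomes [4, 3, 19, 20, 26, 30, 5]
arr[4]=26 > 5: no swap
arr[5]=30 > 5: no swap

Place pivot at position 2: [4, 3, 5, 20, 26, 30, 19]
Pivot position: 2

After partitioning with pivot 5, the array becomes [4, 3, 5, 20, 26, 30, 19]. The pivot is placed at index 2. All elements to the left of the pivot are <= 5, and all elements to the right are > 5.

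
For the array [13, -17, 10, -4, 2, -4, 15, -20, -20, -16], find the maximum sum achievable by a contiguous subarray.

Using Kadane's algorithm on [13, -17, 10, -4, 2, -4, 15, -20, -20, -16]:

Scanning through the array:
Position 1 (value -17): max_ending_here = -4, max_so_far = 13
Position 2 (value 10): max_ending_here = 10, max_so_far = 13
Position 3 (value -4): max_ending_here = 6, max_so_far = 13
Position 4 (value 2): max_ending_here = 8, max_so_far = 13
Position 5 (value -4): max_ending_here = 4, max_so_far = 13
Position 6 (value 15): max_ending_here = 19, max_so_far = 19
Position 7 (value -20): max_ending_here = -1, max_so_far = 19
Position 8 (value -20): max_ending_here = -20, max_so_far = 19
Position 9 (value -16): max_ending_here = -16, max_so_far = 19

Maximum subarray: [10, -4, 2, -4, 15]
Maximum sum: 19

The maximum subarray is [10, -4, 2, -4, 15] with sum 19. This subarray runs from index 2 to index 6.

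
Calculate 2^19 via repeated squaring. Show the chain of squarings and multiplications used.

Computing 2^19 by squaring (build up from 2^1; each line after the first costs one multiplication):

2^1 = 2
2^2 = (2^1)^2 = 2^2 = 4
2^4 = (2^2)^2 = 4^2 = 16
2^8 = (2^4)^2 = 16^2 = 256
2^9 = 2 * 2^8 = 2 * 256 = 512
2^18 = (2^9)^2 = 512^2 = 262144
2^19 = 2 * 2^18 = 2 * 262144 = 524288

Result: 524288
Multiplications needed: 6 (6 lines after 2^1)

2^19 = 524288. Using exponentiation by squaring, this requires 6 multiplications. The key idea: if the exponent is even, square the half-power; if odd, multiply by the base once.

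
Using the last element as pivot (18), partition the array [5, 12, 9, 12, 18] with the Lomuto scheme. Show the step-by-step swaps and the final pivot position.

Lomuto partition with pivot = 18:

Initial array: [5, 12, 9, 12, 18]

arr[0]=5 <= 18: swap with position 0, array becomes [5, 12, 9, 12, 18]
arr[1]=12 <= 18: swap with position 1, array becomes [5, 12, 9, 12, 18]
arr[2]=9 <= 18: swap with position 2, array becomes [5, 12, 9, 12, 18]
arr[3]=12 <= 18: swap with position 3, array becomes [5, 12, 9, 12, 18]

Place pivot at position 4: [5, 12, 9, 12, 18]
Pivot position: 4

After partitioning with pivot 18, the array becomes [5, 12, 9, 12, 18]. The pivot is placed at index 4. All elements to the left of the pivot are <= 18, and all elements to the right are > 18.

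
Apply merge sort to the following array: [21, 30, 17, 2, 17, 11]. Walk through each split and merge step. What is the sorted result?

Merge sort trace:

Split: [21, 30, 17, 2, 17, 11] -> [21, 30, 17] and [2, 17, 11]
  Split: [21, 30, 17] -> [21] and [30, 17]
    Split: [30, 17] -> [30] and [17]
    Merge: [30] + [17] -> [17, 30]
  Merge: [21] + [17, 30] -> [17, 21, 30]
  Split: [2, 17, 11] -> [2] and [17, 11]
    Split: [17, 11] -> [17] and [11]
    Merge: [17] + [11] -> [11, 17]
  Merge: [2] + [11, 17] -> [2, 11, 17]
Merge: [17, 21, 30] + [2, 11, 17] -> [2, 11, 17, 17, 21, 30]

Final sorted array: [2, 11, 17, 17, 21, 30]

The merge sort proceeds by recursively splitting the array and merging sorted halves.
After all merges, the sorted array is [2, 11, 17, 17, 21, 30].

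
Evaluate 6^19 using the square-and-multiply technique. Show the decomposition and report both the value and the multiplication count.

Computing 6^19 by squaring (build up from 6^1; each line after the first costs one multiplication):

6^1 = 6
6^2 = (6^1)^2 = 6^2 = 36
6^4 = (6^2)^2 = 36^2 = 1296
6^8 = (6^4)^2 = 1296^2 = 1679616
6^9 = 6 * 6^8 = 6 * 1679616 = 10077696
6^18 = (6^9)^2 = 10077696^2 = 101559956668416
6^19 = 6 * 6^18 = 6 * 101559956668416 = 609359740010496

Result: 609359740010496
Multiplications needed: 6 (6 lines after 6^1)

6^19 = 609359740010496. Using exponentiation by squaring, this requires 6 multiplications. The key idea: if the exponent is even, square the half-power; if odd, multiply by the base once.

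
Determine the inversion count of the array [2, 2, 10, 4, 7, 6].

Finding inversions in [2, 2, 10, 4, 7, 6]:

(2, 3): arr[2]=10 > arr[3]=4
(2, 4): arr[2]=10 > arr[4]=7
(2, 5): arr[2]=10 > arr[5]=6
(4, 5): arr[4]=7 > arr[5]=6

Total inversions: 4

The array has 4 inversion(s): (2,3), (2,4), (2,5), (4,5). Each pair (i,j) satisfies i < j and arr[i] > arr[j].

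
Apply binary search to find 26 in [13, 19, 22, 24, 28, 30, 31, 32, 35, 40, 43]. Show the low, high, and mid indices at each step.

Binary search for 26 in [13, 19, 22, 24, 28, 30, 31, 32, 35, 40, 43]:

lo=0, hi=10, mid=5, arr[mid]=30 -> 30 > 26, search left half
lo=0, hi=4, mid=2, arr[mid]=22 -> 22 < 26, search right half
lo=3, hi=4, mid=3, arr[mid]=24 -> 24 < 26, search right half
lo=4, hi=4, mid=4, arr[mid]=28 -> 28 > 26, search left half
lo=4 > hi=3, target 26 not found

Binary search determines that 26 is not in the array after 4 comparisons. The search space was exhausted without finding the target.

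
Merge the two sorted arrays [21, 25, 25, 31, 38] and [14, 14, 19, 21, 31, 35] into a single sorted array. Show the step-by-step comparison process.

Merging process:

Compare 21 vs 14: take 14 from right. Merged: [14]
Compare 21 vs 14: take 14 from right. Merged: [14, 14]
Compare 21 vs 19: take 19 from right. Merged: [14, 14, 19]
Compare 21 vs 21: take 21 from left. Merged: [14, 14, 19, 21]
Compare 25 vs 21: take 21 from right. Merged: [14, 14, 19, 21, 21]
Compare 25 vs 31: take 25 from left. Merged: [14, 14, 19, 21, 21, 25]
Compare 25 vs 31: take 25 from left. Merged: [14, 14, 19, 21, 21, 25, 25]
Compare 31 vs 31: take 31 from left. Merged: [14, 14, 19, 21, 21, 25, 25, 31]
Compare 38 vs 31: take 31 from right. Merged: [14, 14, 19, 21, 21, 25, 25, 31, 31]
Compare 38 vs 35: take 35 from right. Merged: [14, 14, 19, 21, 21, 25, 25, 31, 31, 35]
Append remaining from left: [38]. Merged: [14, 14, 19, 21, 21, 25, 25, 31, 31, 35, 38]

Final merged array: [14, 14, 19, 21, 21, 25, 25, 31, 31, 35, 38]
Total comparisons: 10

The merged array is [14, 14, 19, 21, 21, 25, 25, 31, 31, 35, 38], requiring 10 comparisons. The merge step runs in O(n) time where n is the total number of elements.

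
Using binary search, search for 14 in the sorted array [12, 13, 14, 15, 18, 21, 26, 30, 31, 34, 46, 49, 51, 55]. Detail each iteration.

Binary search for 14 in [12, 13, 14, 15, 18, 21, 26, 30, 31, 34, 46, 49, 51, 55]:

lo=0, hi=13, mid=6, arr[mid]=26 -> 26 > 14, search left half
lo=0, hi=5, mid=2, arr[mid]=14 -> Found target at index 2!

Binary search finds 14 at index 2 after 2 comparisons. The search repeatedly halves the search space by comparing with the middle element.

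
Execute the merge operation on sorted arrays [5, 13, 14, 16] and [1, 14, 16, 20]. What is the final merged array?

Merging process:

Compare 5 vs 1: take 1 from right. Merged: [1]
Compare 5 vs 14: take 5 from left. Merged: [1, 5]
Compare 13 vs 14: take 13 from left. Merged: [1, 5, 13]
Compare 14 vs 14: take 14 from left. Merged: [1, 5, 13, 14]
Compare 16 vs 14: take 14 from right. Merged: [1, 5, 13, 14, 14]
Compare 16 vs 16: take 16 from left. Merged: [1, 5, 13, 14, 14, 16]
Append remaining from right: [16, 20]. Merged: [1, 5, 13, 14, 14, 16, 16, 20]

Final merged array: [1, 5, 13, 14, 14, 16, 16, 20]
Total comparisons: 6

The merged array is [1, 5, 13, 14, 14, 16, 16, 20], requiring 6 comparisons. The merge step runs in O(n) time where n is the total number of elements.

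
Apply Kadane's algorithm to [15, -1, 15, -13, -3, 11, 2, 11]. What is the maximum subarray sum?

Using Kadane's algorithm on [15, -1, 15, -13, -3, 11, 2, 11]:

Scanning through the array:
Position 1 (value -1): max_ending_here = 14, max_so_far = 15
Position 2 (value 15): max_ending_here = 29, max_so_far = 29
Position 3 (value -13): max_ending_here = 16, max_so_far = 29
Position 4 (value -3): max_ending_here = 13, max_so_far = 29
Position 5 (value 11): max_ending_here = 24, max_so_far = 29
Position 6 (value 2): max_ending_here = 26, max_so_far = 29
Position 7 (value 11): max_ending_here = 37, max_so_far = 37

Maximum subarray: [15, -1, 15, -13, -3, 11, 2, 11]
Maximum sum: 37

The maximum subarray is [15, -1, 15, -13, -3, 11, 2, 11] with sum 37. This subarray runs from index 0 to index 7.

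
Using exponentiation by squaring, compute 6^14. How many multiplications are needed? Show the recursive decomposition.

Computing 6^14 by squaring (build up from 6^1; each line after the first costs one multiplication):

6^1 = 6
6^2 = (6^1)^2 = 6^2 = 36
6^3 = 6 * 6^2 = 6 * 36 = 216
6^6 = (6^3)^2 = 216^2 = 46656
6^7 = 6 * 6^6 = 6 * 46656 = 279936
6^14 = (6^7)^2 = 279936^2 = 78364164096

Result: 78364164096
Multiplications needed: 5 (5 lines after 6^1)

6^14 = 78364164096. Using exponentiation by squaring, this requires 5 multiplications. The key idea: if the exponent is even, square the half-power; if odd, multiply by the base once.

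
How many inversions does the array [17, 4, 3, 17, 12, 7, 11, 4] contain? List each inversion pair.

Finding inversions in [17, 4, 3, 17, 12, 7, 11, 4]:

(0, 1): arr[0]=17 > arr[1]=4
(0, 2): arr[0]=17 > arr[2]=3
(0, 4): arr[0]=17 > arr[4]=12
(0, 5): arr[0]=17 > arr[5]=7
(0, 6): arr[0]=17 > arr[6]=11
(0, 7): arr[0]=17 > arr[7]=4
(1, 2): arr[1]=4 > arr[2]=3
(3, 4): arr[3]=17 > arr[4]=12
(3, 5): arr[3]=17 > arr[5]=7
(3, 6): arr[3]=17 > arr[6]=11
(3, 7): arr[3]=17 > arr[7]=4
(4, 5): arr[4]=12 > arr[5]=7
(4, 6): arr[4]=12 > arr[6]=11
(4, 7): arr[4]=12 > arr[7]=4
(5, 7): arr[5]=7 > arr[7]=4
(6, 7): arr[6]=11 > arr[7]=4

Total inversions: 16

The array has 16 inversion(s): (0,1), (0,2), (0,4), (0,5), (0,6), (0,7), (1,2), (3,4), (3,5), (3,6), (3,7), (4,5), (4,6), (4,7), (5,7), (6,7). Each pair (i,j) satisfies i < j and arr[i] > arr[j].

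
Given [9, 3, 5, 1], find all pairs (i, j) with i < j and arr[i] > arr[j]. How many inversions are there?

Finding inversions in [9, 3, 5, 1]:

(0, 1): arr[0]=9 > arr[1]=3
(0, 2): arr[0]=9 > arr[2]=5
(0, 3): arr[0]=9 > arr[3]=1
(1, 3): arr[1]=3 > arr[3]=1
(2, 3): arr[2]=5 > arr[3]=1

Total inversions: 5

The array has 5 inversion(s): (0,1), (0,2), (0,3), (1,3), (2,3). Each pair (i,j) satisfies i < j and arr[i] > arr[j].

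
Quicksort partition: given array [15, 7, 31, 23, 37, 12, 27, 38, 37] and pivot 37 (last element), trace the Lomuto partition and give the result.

Lomuto partition with pivot = 37:

Initial array: [15, 7, 31, 23, 37, 12, 27, 38, 37]

arr[0]=15 <= 37: swap with position 0, array becomes [15, 7, 31, 23, 37, 12, 27, 38, 37]
arr[1]=7 <= 37: swap with position 1, array becomes [15, 7, 31, 23, 37, 12, 27, 38, 37]
arr[2]=31 <= 37: swap with position 2, array becomes [15, 7, 31, 23, 37, 12, 27, 38, 37]
arr[3]=23 <= 37: swap with position 3, array becomes [15, 7, 31, 23, 37, 12, 27, 38, 37]
arr[4]=37 <= 37: swap with position 4, array becomes [15, 7, 31, 23, 37, 12, 27, 38, 37]
arr[5]=12 <= 37: swap with position 5, array becomes [15, 7, 31, 23, 37, 12, 27, 38, 37]
arr[6]=27 <= 37: swap with position 6, array becomes [15, 7, 31, 23, 37, 12, 27, 38, 37]
arr[7]=38 > 37: no swap

Place pivot at position 7: [15, 7, 31, 23, 37, 12, 27, 37, 38]
Pivot position: 7

After partitioning with pivot 37, the array becomes [15, 7, 31, 23, 37, 12, 27, 37, 38]. The pivot is placed at index 7. All elements to the left of the pivot are <= 37, and all elements to the right are > 37.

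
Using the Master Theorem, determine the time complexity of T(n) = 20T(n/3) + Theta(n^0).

Master Theorem for T(n) = 20T(n/3) + O(n^0):

a = 20, b = 3, c = 0
log_b(a) = log_3(20) = 2.7268

Case 1: c = 0 < log_3(20) = 2.7268
T(n) = O(n^(log_3 20))

For T(n) = 20T(n/3) + O(n^0): log_3(20) = 2.7268. This is Case 1 of the Master Theorem (c < log_b(a), work dominated by leaves), giving O(n^(log_3 20)).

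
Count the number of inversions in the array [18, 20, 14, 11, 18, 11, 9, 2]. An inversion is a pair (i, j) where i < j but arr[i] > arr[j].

Finding inversions in [18, 20, 14, 11, 18, 11, 9, 2]:

(0, 2): arr[0]=18 > arr[2]=14
(0, 3): arr[0]=18 > arr[3]=11
(0, 5): arr[0]=18 > arr[5]=11
(0, 6): arr[0]=18 > arr[6]=9
(0, 7): arr[0]=18 > arr[7]=2
(1, 2): arr[1]=20 > arr[2]=14
(1, 3): arr[1]=20 > arr[3]=11
(1, 4): arr[1]=20 > arr[4]=18
(1, 5): arr[1]=20 > arr[5]=11
(1, 6): arr[1]=20 > arr[6]=9
(1, 7): arr[1]=20 > arr[7]=2
(2, 3): arr[2]=14 > arr[3]=11
(2, 5): arr[2]=14 > arr[5]=11
(2, 6): arr[2]=14 > arr[6]=9
(2, 7): arr[2]=14 > arr[7]=2
(3, 6): arr[3]=11 > arr[6]=9
(3, 7): arr[3]=11 > arr[7]=2
(4, 5): arr[4]=18 > arr[5]=11
(4, 6): arr[4]=18 > arr[6]=9
(4, 7): arr[4]=18 > arr[7]=2
(5, 6): arr[5]=11 > arr[6]=9
(5, 7): arr[5]=11 > arr[7]=2
(6, 7): arr[6]=9 > arr[7]=2

Total inversions: 23

The array has 23 inversion(s): (0,2), (0,3), (0,5), (0,6), (0,7), (1,2), (1,3), (1,4), (1,5), (1,6), (1,7), (2,3), (2,5), (2,6), (2,7), (3,6), (3,7), (4,5), (4,6), (4,7), (5,6), (5,7), (6,7). Each pair (i,j) satisfies i < j and arr[i] > arr[j].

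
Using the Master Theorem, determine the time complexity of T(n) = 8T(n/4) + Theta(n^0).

Master Theorem for T(n) = 8T(n/4) + O(n^0):

a = 8, b = 4, c = 0
log_b(a) = log_4(8) = 1.5000

Case 1: c = 0 < log_4(8) = 1.5000
T(n) = O(n^(log_4 8))

For T(n) = 8T(n/4) + O(n^0): log_4(8) = 1.5000. This is Case 1 of the Master Theorem (c < log_b(a), work dominated by leaves), giving O(n^(log_4 8)).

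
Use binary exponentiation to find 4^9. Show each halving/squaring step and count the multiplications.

Computing 4^9 by squaring (build up from 4^1; each line after the first costs one multiplication):

4^1 = 4
4^2 = (4^1)^2 = 4^2 = 16
4^4 = (4^2)^2 = 16^2 = 256
4^8 = (4^4)^2 = 256^2 = 65536
4^9 = 4 * 4^8 = 4 * 65536 = 262144

Result: 262144
Multiplications needed: 4 (4 lines after 4^1)

4^9 = 262144. Using exponentiation by squaring, this requires 4 multiplications. The key idea: if the exponent is even, square the half-power; if odd, multiply by the base once.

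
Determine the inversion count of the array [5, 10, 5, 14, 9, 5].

Finding inversions in [5, 10, 5, 14, 9, 5]:

(1, 2): arr[1]=10 > arr[2]=5
(1, 4): arr[1]=10 > arr[4]=9
(1, 5): arr[1]=10 > arr[5]=5
(3, 4): arr[3]=14 > arr[4]=9
(3, 5): arr[3]=14 > arr[5]=5
(4, 5): arr[4]=9 > arr[5]=5

Total inversions: 6

The array has 6 inversion(s): (1,2), (1,4), (1,5), (3,4), (3,5), (4,5). Each pair (i,j) satisfies i < j and arr[i] > arr[j].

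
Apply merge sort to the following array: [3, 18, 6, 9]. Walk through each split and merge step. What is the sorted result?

Merge sort trace:

Split: [3, 18, 6, 9] -> [3, 18] and [6, 9]
  Split: [3, 18] -> [3] and [18]
  Merge: [3] + [18] -> [3, 18]
  Split: [6, 9] -> [6] and [9]
  Merge: [6] + [9] -> [6, 9]
Merge: [3, 18] + [6, 9] -> [3, 6, 9, 18]

Final sorted array: [3, 6, 9, 18]

The merge sort proceeds by recursively splitting the array and merging sorted halves.
After all merges, the sorted array is [3, 6, 9, 18].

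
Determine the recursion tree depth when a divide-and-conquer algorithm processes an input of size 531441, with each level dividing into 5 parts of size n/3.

For divide and conquer with division factor 3:

Problem sizes at each level:
Level 0: 531441
Level 1: 177147
Level 2: 59049
Level 3: 19683
Level 4: 6561
Level 5: 2187
Level 6: 729
Level 7: 243
Level 8: 81
Level 9: 27
Level 10: 9
Level 11: 3
Level 12: 1

The root is level 0 and the size-1 base case is level 12 (the tree spans levels 0 through 12, i.e. 13 levels counting the root), so the depth is the number of divisions: log_3(531441) = 12

The recursion tree depth is log_3(531441) = 12. At each level, the problem size is divided by 3, so it takes 12 divisions to reduce to a base case of size 1. The algorithm makes 5 recursive calls at each level.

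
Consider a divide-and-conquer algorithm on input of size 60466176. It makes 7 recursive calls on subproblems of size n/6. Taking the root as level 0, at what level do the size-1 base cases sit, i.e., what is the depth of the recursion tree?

For divide and conquer with division factor 6:

Problem sizes at each level:
Level 0: 60466176
Level 1: 10077696
Level 2: 1679616
Level 3: 279936
Level 4: 46656
Level 5: 7776
Level 6: 1296
Level 7: 216
Level 8: 36
Level 9: 6
Level 10: 1

The root is level 0 and the size-1 base case is level 10 (the tree spans levels 0 through 10, i.e. 11 levels counting the root), so the depth is the number of divisions: log_6(60466176) = 10

The recursion tree depth is log_6(60466176) = 10. At each level, the problem size is divided by 6, so it takes 10 divisions to reduce to a base case of size 1. The algorithm makes 7 recursive calls at each level.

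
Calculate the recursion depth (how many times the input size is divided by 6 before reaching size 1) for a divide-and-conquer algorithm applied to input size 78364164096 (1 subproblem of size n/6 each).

For divide and conquer with division factor 6:

Problem sizes at each level:
Level 0: 78364164096
Level 1: 13060694016
Level 2: 2176782336
Level 3: 362797056
Level 4: 60466176
Level 5: 10077696
Level 6: 1679616
Level 7: 279936
Level 8: 46656
Level 9: 7776
Level 10: 1296
Level 11: 216
Level 12: 36
Level 13: 6
Level 14: 1

The root is level 0 and the size-1 base case is level 14 (the tree spans levels 0 through 14, i.e. 15 levels counting the root), so the depth is the number of divisions: log_6(78364164096) = 14

The recursion tree depth is log_6(78364164096) = 14. At each level, the problem size is divided by 6, so it takes 14 divisions to reduce to a base case of size 1. The algorithm makes 1 recursive call at each level.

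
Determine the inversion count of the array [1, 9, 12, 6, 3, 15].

Finding inversions in [1, 9, 12, 6, 3, 15]:

(1, 3): arr[1]=9 > arr[3]=6
(1, 4): arr[1]=9 > arr[4]=3
(2, 3): arr[2]=12 > arr[3]=6
(2, 4): arr[2]=12 > arr[4]=3
(3, 4): arr[3]=6 > arr[4]=3

Total inversions: 5

The array has 5 inversion(s): (1,3), (1,4), (2,3), (2,4), (3,4). Each pair (i,j) satisfies i < j and arr[i] > arr[j].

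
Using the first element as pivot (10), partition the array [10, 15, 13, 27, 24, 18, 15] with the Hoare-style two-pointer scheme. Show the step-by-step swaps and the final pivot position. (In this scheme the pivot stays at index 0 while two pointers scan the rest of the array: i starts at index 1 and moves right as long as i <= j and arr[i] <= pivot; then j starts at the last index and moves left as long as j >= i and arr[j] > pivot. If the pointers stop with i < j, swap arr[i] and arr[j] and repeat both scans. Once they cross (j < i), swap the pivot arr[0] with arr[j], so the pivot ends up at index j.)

Hoare-style two-pointer partition with pivot = 10:

Initial array: [10, 15, 13, 27, 24, 18, 15]

Pointers start at i = 1, j = 6.
i ends at 1, j ends at 0: the pointers have crossed (j < i), so scanning stops.

j = 0, so swapping arr[0] with arr[j] leaves the pivot at position 0: [10, 15, 13, 27, 24, 18, 15]
Pivot position: 0

After partitioning with pivot 10, the array becomes [10, 15, 13, 27, 24, 18, 15]. The pivot is placed at index 0. All elements to the left of the pivot are <= 10, and all elements to the right are > 10.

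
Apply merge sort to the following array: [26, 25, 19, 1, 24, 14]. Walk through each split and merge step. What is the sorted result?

Merge sort trace:

Split: [26, 25, 19, 1, 24, 14] -> [26, 25, 19] and [1, 24, 14]
  Split: [26, 25, 19] -> [26] and [25, 19]
    Split: [25, 19] -> [25] and [19]
    Merge: [25] + [19] -> [19, 25]
  Merge: [26] + [19, 25] -> [19, 25, 26]
  Split: [1, 24, 14] -> [1] and [24, 14]
    Split: [24, 14] -> [24] and [14]
    Merge: [24] + [14] -> [14, 24]
  Merge: [1] + [14, 24] -> [1, 14, 24]
Merge: [19, 25, 26] + [1, 14, 24] -> [1, 14, 19, 24, 25, 26]

Final sorted array: [1, 14, 19, 24, 25, 26]

The merge sort proceeds by recursively splitting the array and merging sorted halves.
After all merges, the sorted array is [1, 14, 19, 24, 25, 26].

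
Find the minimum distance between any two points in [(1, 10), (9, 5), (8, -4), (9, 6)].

Computing all pairwise distances among 4 points:

d((1, 10), (9, 5)) = 9.434
d((1, 10), (8, -4)) = 15.6525
d((1, 10), (9, 6)) = 8.9443
d((9, 5), (8, -4)) = 9.0554
d((9, 5), (9, 6)) = 1.0 <-- minimum
d((8, -4), (9, 6)) = 10.0499

Closest pair: (9, 5) and (9, 6) with distance 1.0

The closest pair is (9, 5) and (9, 6) with Euclidean distance 1.0. For 4 points, brute-force pairwise comparison is shown above. For large n, the divide-and-conquer algorithm (sort by x, recurse on halves, check the dividing strip) achieves O(n log n).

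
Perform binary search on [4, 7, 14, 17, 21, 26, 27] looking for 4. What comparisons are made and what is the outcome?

Binary search for 4 in [4, 7, 14, 17, 21, 26, 27]:

lo=0, hi=6, mid=3, arr[mid]=17 -> 17 > 4, search left half
lo=0, hi=2, mid=1, arr[mid]=7 -> 7 > 4, search left half
lo=0, hi=0, mid=0, arr[mid]=4 -> Found target at index 0!

Binary search finds 4 at index 0 after 3 comparisons. The search repeatedly halves the search space by comparing with the middle element.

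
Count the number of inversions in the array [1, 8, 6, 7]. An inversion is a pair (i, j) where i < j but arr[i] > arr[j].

Finding inversions in [1, 8, 6, 7]:

(1, 2): arr[1]=8 > arr[2]=6
(1, 3): arr[1]=8 > arr[3]=7

Total inversions: 2

The array has 2 inversion(s): (1,2), (1,3). Each pair (i,j) satisfies i < j and arr[i] > arr[j].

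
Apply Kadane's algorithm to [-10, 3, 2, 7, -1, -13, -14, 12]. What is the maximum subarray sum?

Using Kadane's algorithm on [-10, 3, 2, 7, -1, -13, -14, 12]:

Scanning through the array:
Position 1 (value 3): max_ending_here = 3, max_so_far = 3
Position 2 (value 2): max_ending_here = 5, max_so_far = 5
Position 3 (value 7): max_ending_here = 12, max_so_far = 12
Position 4 (value -1): max_ending_here = 11, max_so_far = 12
Position 5 (value -13): max_ending_here = -2, max_so_far = 12
Position 6 (value -14): max_ending_here = -14, max_so_far = 12
Position 7 (value 12): max_ending_here = 12, max_so_far = 12

Maximum subarray: [3, 2, 7]
Maximum sum: 12

The maximum subarray is [3, 2, 7] with sum 12. This subarray runs from index 1 to index 3.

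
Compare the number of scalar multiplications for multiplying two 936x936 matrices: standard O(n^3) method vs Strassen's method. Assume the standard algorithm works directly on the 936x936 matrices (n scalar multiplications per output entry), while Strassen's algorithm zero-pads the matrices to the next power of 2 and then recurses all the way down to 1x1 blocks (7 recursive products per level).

Matrix multiplication for 936x936 matrices:

Strassen's algorithm requires power-of-2 dimensions. Pad 936x936 to 1024x1024 (next power of 2).

Standard algorithm: 936^3 = 820025856 multiplications
Strassen's algorithm: 7^(log2(1024)) = 7^10 = 282475249 multiplications
Savings: 820025856 - 282475249 = 537550607 multiplications

Standard: 820025856 multiplications (936^3). Strassen: 282475249 multiplications (7^10, after padding to 1024x1024). Strassen reduces 8 recursive multiplications to 7 at each level.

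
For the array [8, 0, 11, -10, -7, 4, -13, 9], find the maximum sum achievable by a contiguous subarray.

Using Kadane's algorithm on [8, 0, 11, -10, -7, 4, -13, 9]:

Scanning through the array:
Position 1 (value 0): max_ending_here = 8, max_so_far = 8
Position 2 (value 11): max_ending_here = 19, max_so_far = 19
Position 3 (value -10): max_ending_here = 9, max_so_far = 19
Position 4 (value -7): max_ending_here = 2, max_so_far = 19
Position 5 (value 4): max_ending_here = 6, max_so_far = 19
Position 6 (value -13): max_ending_here = -7, max_so_far = 19
Position 7 (value 9): max_ending_here = 9, max_so_far = 19

Maximum subarray: [8, 0, 11]
Maximum sum: 19

The maximum subarray is [8, 0, 11] with sum 19. This subarray runs from index 0 to index 2.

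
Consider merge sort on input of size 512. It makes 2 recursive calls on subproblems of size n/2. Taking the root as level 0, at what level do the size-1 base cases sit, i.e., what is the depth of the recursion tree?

For divide and conquer with division factor 2:

Problem sizes at each level:
Level 0: 512
Level 1: 256
Level 2: 128
Level 3: 64
Level 4: 32
Level 5: 16
Level 6: 8
Level 7: 4
Level 8: 2
Level 9: 1

The root is level 0 and the size-1 base case is level 9 (the tree spans levels 0 through 9, i.e. 10 levels counting the root), so the depth is the number of divisions: log_2(512) = 9

The recursion tree depth is log_2(512) = 9. At each level, the problem size is divided by 2, so it takes 9 divisions to reduce to a base case of size 1. The algorithm makes 2 recursive calls at each level.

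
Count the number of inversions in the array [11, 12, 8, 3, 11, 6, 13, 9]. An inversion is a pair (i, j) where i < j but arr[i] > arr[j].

Finding inversions in [11, 12, 8, 3, 11, 6, 13, 9]:

(0, 2): arr[0]=11 > arr[2]=8
(0, 3): arr[0]=11 > arr[3]=3
(0, 5): arr[0]=11 > arr[5]=6
(0, 7): arr[0]=11 > arr[7]=9
(1, 2): arr[1]=12 > arr[2]=8
(1, 3): arr[1]=12 > arr[3]=3
(1, 4): arr[1]=12 > arr[4]=11
(1, 5): arr[1]=12 > arr[5]=6
(1, 7): arr[1]=12 > arr[7]=9
(2, 3): arr[2]=8 > arr[3]=3
(2, 5): arr[2]=8 > arr[5]=6
(4, 5): arr[4]=11 > arr[5]=6
(4, 7): arr[4]=11 > arr[7]=9
(6, 7): arr[6]=13 > arr[7]=9

Total inversions: 14

The array has 14 inversion(s): (0,2), (0,3), (0,5), (0,7), (1,2), (1,3), (1,4), (1,5), (1,7), (2,3), (2,5), (4,5), (4,7), (6,7). Each pair (i,j) satisfies i < j and arr[i] > arr[j].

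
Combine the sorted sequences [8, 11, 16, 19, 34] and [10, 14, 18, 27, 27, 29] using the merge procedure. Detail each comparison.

Merging process:

Compare 8 vs 10: take 8 from left. Merged: [8]
Compare 11 vs 10: take 10 from right. Merged: [8, 10]
Compare 11 vs 14: take 11 from left. Merged: [8, 10, 11]
Compare 16 vs 14: take 14 from right. Merged: [8, 10, 11, 14]
Compare 16 vs 18: take 16 from left. Merged: [8, 10, 11, 14, 16]
Compare 19 vs 18: take 18 from right. Merged: [8, 10, 11, 14, 16, 18]
Compare 19 vs 27: take 19 from left. Merged: [8, 10, 11, 14, 16, 18, 19]
Compare 34 vs 27: take 27 from right. Merged: [8, 10, 11, 14, 16, 18, 19, 27]
Compare 34 vs 27: take 27 from right. Merged: [8, 10, 11, 14, 16, 18, 19, 27, 27]
Compare 34 vs 29: take 29 from right. Merged: [8, 10, 11, 14, 16, 18, 19, 27, 27, 29]
Append remaining from left: [34]. Merged: [8, 10, 11, 14, 16, 18, 19, 27, 27, 29, 34]

Final merged array: [8, 10, 11, 14, 16, 18, 19, 27, 27, 29, 34]
Total comparisons: 10

The merged array is [8, 10, 11, 14, 16, 18, 19, 27, 27, 29, 34], requiring 10 comparisons. The merge step runs in O(n) time where n is the total number of elements.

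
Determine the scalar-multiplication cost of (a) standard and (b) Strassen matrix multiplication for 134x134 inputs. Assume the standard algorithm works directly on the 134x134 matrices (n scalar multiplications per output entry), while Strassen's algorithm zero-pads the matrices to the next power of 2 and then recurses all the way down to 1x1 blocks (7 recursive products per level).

Matrix multiplication for 134x134 matrices:

Strassen's algorithm requires power-of-2 dimensions. Pad 134x134 to 256x256 (next power of 2).

Standard algorithm: 134^3 = 2406104 multiplications
Strassen's algorithm: 7^(log2(256)) = 7^8 = 5764801 multiplications
Difference: 2406104 - 5764801 = -3358697 (Strassen uses MORE here due to padding overhead — for small or just-over-power-of-2 n, padding can outweigh the per-level savings)

Standard: 2406104 multiplications (134^3). Strassen: 5764801 multiplications (7^8, after padding to 256x256). Strassen reduces 8 recursive multiplications to 7 at each level.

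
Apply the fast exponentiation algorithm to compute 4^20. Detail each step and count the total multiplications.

Computing 4^20 by squaring (build up from 4^1; each line after the first costs one multiplication):

4^1 = 4
4^2 = (4^1)^2 = 4^2 = 16
4^4 = (4^2)^2 = 16^2 = 256
4^5 = 4 * 4^4 = 4 * 256 = 1024
4^10 = (4^5)^2 = 1024^2 = 1048576
4^20 = (4^10)^2 = 1048576^2 = 1099511627776

Result: 1099511627776
Multiplications needed: 5 (5 lines after 4^1)

4^20 = 1099511627776. Using exponentiation by squaring, this requires 5 multiplications. The key idea: if the exponent is even, square the half-power; if odd, multiply by the base once.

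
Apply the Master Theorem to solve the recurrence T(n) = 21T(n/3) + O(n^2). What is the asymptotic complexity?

Master Theorem for T(n) = 21T(n/3) + O(n^2):

a = 21, b = 3, c = 2
log_b(a) = log_3(21) = 2.7712

Case 1: c = 2 < log_3(21) = 2.7712
T(n) = O(n^(log_3 21))

For T(n) = 21T(n/3) + O(n^2): log_3(21) = 2.7712. This is Case 1 of the Master Theorem (c < log_b(a), work dominated by leaves), giving O(n^(log_3 21)).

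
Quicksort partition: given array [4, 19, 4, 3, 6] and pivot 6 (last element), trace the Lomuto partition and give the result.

Lomuto partition with pivot = 6:

Initial array: [4, 19, 4, 3, 6]

arr[0]=4 <= 6: swap with position 0, array becomes [4, 19, 4, 3, 6]
arr[1]=19 > 6: no swap
arr[2]=4 <= 6: swap with position 1, array becomes [4, 4, 19, 3, 6]
arr[3]=3 <= 6: swap with position 2, array becomes [4, 4, 3, 19, 6]

Place pivot at position 3: [4, 4, 3, 6, 19]
Pivot position: 3

After partitioning with pivot 6, the array becomes [4, 4, 3, 6, 19]. The pivot is placed at index 3. All elements to the left of the pivot are <= 6, and all elements to the right are > 6.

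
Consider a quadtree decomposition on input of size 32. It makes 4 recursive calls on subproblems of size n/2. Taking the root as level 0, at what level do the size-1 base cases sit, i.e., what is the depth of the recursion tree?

For divide and conquer with division factor 2:

Problem sizes at each level:
Level 0: 32
Level 1: 16
Level 2: 8
Level 3: 4
Level 4: 2
Level 5: 1

The root is level 0 and the size-1 base case is level 5 (the tree spans levels 0 through 5, i.e. 6 levels counting the root), so the depth is the number of divisions: log_2(32) = 5

The recursion tree depth is log_2(32) = 5. At each level, the problem size is divided by 2, so it takes 5 divisions to reduce to a base case of size 1. The algorithm makes 4 recursive calls at each level.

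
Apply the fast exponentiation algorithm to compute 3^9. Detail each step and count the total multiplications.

Computing 3^9 by squaring (build up from 3^1; each line after the first costs one multiplication):

3^1 = 3
3^2 = (3^1)^2 = 3^2 = 9
3^4 = (3^2)^2 = 9^2 = 81
3^8 = (3^4)^2 = 81^2 = 6561
3^9 = 3 * 3^8 = 3 * 6561 = 19683

Result: 19683
Multiplications needed: 4 (4 lines after 3^1)

3^9 = 19683. Using exponentiation by squaring, this requires 4 multiplications. The key idea: if the exponent is even, square the half-power; if odd, multiply by the base once.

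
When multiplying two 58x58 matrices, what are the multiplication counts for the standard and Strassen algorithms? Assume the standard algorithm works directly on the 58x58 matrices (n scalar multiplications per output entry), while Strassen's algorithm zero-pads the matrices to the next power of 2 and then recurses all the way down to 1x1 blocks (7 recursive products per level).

Matrix multiplication for 58x58 matrices:

Strassen's algorithm requires power-of-2 dimensions. Pad 58x58 to 64x64 (next power of 2).

Standard algorithm: 58^3 = 195112 multiplications
Strassen's algorithm: 7^(log2(64)) = 7^6 = 117649 multiplications
Savings: 195112 - 117649 = 77463 multiplications

Standard: 195112 multiplications (58^3). Strassen: 117649 multiplications (7^6, after padding to 64x64). Strassen reduces 8 recursive multiplications to 7 at each level.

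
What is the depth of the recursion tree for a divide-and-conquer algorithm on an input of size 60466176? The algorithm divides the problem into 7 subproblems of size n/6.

For divide and conquer with division factor 6:

Problem sizes at each level:
Level 0: 60466176
Level 1: 10077696
Level 2: 1679616
Level 3: 279936
Level 4: 46656
Level 5: 7776
Level 6: 1296
Level 7: 216
Level 8: 36
Level 9: 6
Level 10: 1

The root is level 0 and the size-1 base case is level 10 (the tree spans levels 0 through 10, i.e. 11 levels counting the root), so the depth is the number of divisions: log_6(60466176) = 10

The recursion tree depth is log_6(60466176) = 10. At each level, the problem size is divided by 6, so it takes 10 divisions to reduce to a base case of size 1. The algorithm makes 7 recursive calls at each level.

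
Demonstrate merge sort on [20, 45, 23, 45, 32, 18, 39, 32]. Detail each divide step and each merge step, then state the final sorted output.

Merge sort trace:

Split: [20, 45, 23, 45, 32, 18, 39, 32] -> [20, 45, 23, 45] and [32, 18, 39, 32]
  Split: [20, 45, 23, 45] -> [20, 45] and [23, 45]
    Split: [20, 45] -> [20] and [45]
    Merge: [20] + [45] -> [20, 45]
    Split: [23, 45] -> [23] and [45]
    Merge: [23] + [45] -> [23, 45]
  Merge: [20, 45] + [23, 45] -> [20, 23, 45, 45]
  Split: [32, 18, 39, 32] -> [32, 18] and [39, 32]
    Split: [32, 18] -> [32] and [18]
    Merge: [32] + [18] -> [18, 32]
    Split: [39, 32] -> [39] and [32]
    Merge: [39] + [32] -> [32, 39]
  Merge: [18, 32] + [32, 39] -> [18, 32, 32, 39]
Merge: [20, 23, 45, 45] + [18, 32, 32, 39] -> [18, 20, 23, 32, 32, 39, 45, 45]

Final sorted array: [18, 20, 23, 32, 32, 39, 45, 45]

The merge sort proceeds by recursively splitting the array and merging sorted halves.
After all merges, the sorted array is [18, 20, 23, 32, 32, 39, 45, 45].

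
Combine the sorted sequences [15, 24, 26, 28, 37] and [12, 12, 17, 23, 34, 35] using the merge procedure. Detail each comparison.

Merging process:

Compare 15 vs 12: take 12 from right. Merged: [12]
Compare 15 vs 12: take 12 from right. Merged: [12, 12]
Compare 15 vs 17: take 15 from left. Merged: [12, 12, 15]
Compare 24 vs 17: take 17 from right. Merged: [12, 12, 15, 17]
Compare 24 vs 23: take 23 from right. Merged: [12, 12, 15, 17, 23]
Compare 24 vs 34: take 24 from left. Merged: [12, 12, 15, 17, 23, 24]
Compare 26 vs 34: take 26 from left. Merged: [12, 12, 15, 17, 23, 24, 26]
Compare 28 vs 34: take 28 from left. Merged: [12, 12, 15, 17, 23, 24, 26, 28]
Compare 37 vs 34: take 34 from right. Merged: [12, 12, 15, 17, 23, 24, 26, 28, 34]
Compare 37 vs 35: take 35 from right. Merged: [12, 12, 15, 17, 23, 24, 26, 28, 34, 35]
Append remaining from left: [37]. Merged: [12, 12, 15, 17, 23, 24, 26, 28, 34, 35, 37]

Final merged array: [12, 12, 15, 17, 23, 24, 26, 28, 34, 35, 37]
Total comparisons: 10

The merged array is [12, 12, 15, 17, 23, 24, 26, 28, 34, 35, 37], requiring 10 comparisons. The merge step runs in O(n) time where n is the total number of elements.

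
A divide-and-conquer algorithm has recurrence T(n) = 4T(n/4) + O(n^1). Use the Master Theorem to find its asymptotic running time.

Master Theorem for T(n) = 4T(n/4) + O(n^1):

a = 4, b = 4, c = 1
log_b(a) = log_4(4) = 1.0000

Case 2: c = 1 = log_4(4) = 1.0000
T(n) = O(n^1 log n) = O(n log n)

For T(n) = 4T(n/4) + O(n^1): log_4(4) = 1.0000. This is Case 2 of the Master Theorem (c = log_b(a), equal work at all levels), giving O(n log n).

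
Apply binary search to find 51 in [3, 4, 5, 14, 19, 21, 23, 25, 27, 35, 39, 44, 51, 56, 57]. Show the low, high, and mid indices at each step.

Binary search for 51 in [3, 4, 5, 14, 19, 21, 23, 25, 27, 35, 39, 44, 51, 56, 57]:

lo=0, hi=14, mid=7, arr[mid]=25 -> 25 < 51, search right half
lo=8, hi=14, mid=11, arr[mid]=44 -> 44 < 51, search right half
lo=12, hi=14, mid=13, arr[mid]=56 -> 56 > 51, search left half
lo=12, hi=12, mid=12, arr[mid]=51 -> Found target at index 12!

Binary search finds 51 at index 12 after 4 comparisons. The search repeatedly halves the search space by comparing with the middle element.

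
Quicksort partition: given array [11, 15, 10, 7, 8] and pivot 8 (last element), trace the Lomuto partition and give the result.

Lomuto partition with pivot = 8:

Initial array: [11, 15, 10, 7, 8]

arr[0]=11 > 8: no swap
arr[1]=15 > 8: no swap
arr[2]=10 > 8: no swap
arr[3]=7 <= 8: swap with position 0, array becomes [7, 15, 10, 11, 8]

Place pivot at position 1: [7, 8, 10, 11, 15]
Pivot position: 1

After partitioning with pivot 8, the array becomes [7, 8, 10, 11, 15]. The pivot is placed at index 1. All elements to the left of the pivot are <= 8, and all elements to the right are > 8.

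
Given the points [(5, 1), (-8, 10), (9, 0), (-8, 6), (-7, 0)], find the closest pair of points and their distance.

Computing all pairwise distances among 5 points:

d((5, 1), (-8, 10)) = 15.8114
d((5, 1), (9, 0)) = 4.1231
d((5, 1), (-8, 6)) = 13.9284
d((5, 1), (-7, 0)) = 12.0416
d((-8, 10), (9, 0)) = 19.7231
d((-8, 10), (-8, 6)) = 4.0 <-- minimum
d((-8, 10), (-7, 0)) = 10.0499
d((9, 0), (-8, 6)) = 18.0278
d((9, 0), (-7, 0)) = 16.0
d((-8, 6), (-7, 0)) = 6.0828

Closest pair: (-8, 10) and (-8, 6) with distance 4.0

The closest pair is (-8, 10) and (-8, 6) with Euclidean distance 4.0. For 5 points, brute-force pairwise comparison is shown above. For large n, the divide-and-conquer algorithm (sort by x, recurse on halves, check the dividing strip) achieves O(n log n).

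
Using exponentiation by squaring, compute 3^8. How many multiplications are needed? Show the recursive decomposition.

Computing 3^8 by squaring (build up from 3^1; each line after the first costs one multiplication):

3^1 = 3
3^2 = (3^1)^2 = 3^2 = 9
3^4 = (3^2)^2 = 9^2 = 81
3^8 = (3^4)^2 = 81^2 = 6561

Result: 6561
Multiplications needed: 3 (3 lines after 3^1)

3^8 = 6561. Using exponentiation by squaring, this requires 3 multiplications. The key idea: if the exponent is even, square the half-power; if odd, multiply by the base once.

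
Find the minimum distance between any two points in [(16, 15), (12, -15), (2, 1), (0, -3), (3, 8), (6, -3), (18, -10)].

Computing all pairwise distances among 7 points:

d((16, 15), (12, -15)) = 30.2655
d((16, 15), (2, 1)) = 19.799
d((16, 15), (0, -3)) = 24.0832
d((16, 15), (3, 8)) = 14.7648
d((16, 15), (6, -3)) = 20.5913
d((16, 15), (18, -10)) = 25.0799
d((12, -15), (2, 1)) = 18.868
d((12, -15), (0, -3)) = 16.9706
d((12, -15), (3, 8)) = 24.6982
d((12, -15), (6, -3)) = 13.4164
d((12, -15), (18, -10)) = 7.8102
d((2, 1), (0, -3)) = 4.4721 <-- minimum
d((2, 1), (3, 8)) = 7.0711
d((2, 1), (6, -3)) = 5.6569
d((2, 1), (18, -10)) = 19.4165
d((0, -3), (3, 8)) = 11.4018
d((0, -3), (6, -3)) = 6.0
d((0, -3), (18, -10)) = 19.3132
d((3, 8), (6, -3)) = 11.4018
d((3, 8), (18, -10)) = 23.4307
d((6, -3), (18, -10)) = 13.8924

Closest pair: (2, 1) and (0, -3) with distance 4.4721

The closest pair is (2, 1) and (0, -3) with Euclidean distance 4.4721. For 7 points, brute-force pairwise comparison is shown above. For large n, the divide-and-conquer algorithm (sort by x, recurse on halves, check the dividing strip) achieves O(n log n).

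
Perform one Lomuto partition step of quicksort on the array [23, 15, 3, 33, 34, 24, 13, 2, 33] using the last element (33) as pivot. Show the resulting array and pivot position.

Lomuto partition with pivot = 33:

Initial array: [23, 15, 3, 33, 34, 24, 13, 2, 33]

arr[0]=23 <= 33: swap with position 0, array becomes [23, 15, 3, 33, 34, 24, 13, 2, 33]
arr[1]=15 <= 33: swap with position 1, array becomes [23, 15, 3, 33, 34, 24, 13, 2, 33]
arr[2]=3 <= 33: swap with position 2, array becomes [23, 15, 3, 33, 34, 24, 13, 2, 33]
arr[3]=33 <= 33: swap with position 3, array becomes [23, 15, 3, 33, 34, 24, 13, 2, 33]
arr[4]=34 > 33: no swap
arr[5]=24 <= 33: swap with position 4, array becomes [23, 15, 3, 33, 24, 34, 13, 2, 33]
arr[6]=13 <= 33: swap with position 5, array becomes [23, 15, 3, 33, 24, 13, 34, 2, 33]
arr[7]=2 <= 33: swap with position 6, array becomes [23, 15, 3, 33, 24, 13, 2, 34, 33]

Place pivot at position 7: [23, 15, 3, 33, 24, 13, 2, 33, 34]
Pivot position: 7

After partitioning with pivot 33, the array becomes [23, 15, 3, 33, 24, 13, 2, 33, 34]. The pivot is placed at index 7. All elements to the left of the pivot are <= 33, and all elements to the right are > 33.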